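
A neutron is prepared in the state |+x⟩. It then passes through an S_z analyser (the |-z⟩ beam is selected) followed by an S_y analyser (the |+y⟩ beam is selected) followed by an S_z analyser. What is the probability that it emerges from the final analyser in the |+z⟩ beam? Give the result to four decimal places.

0.1250

First analyser (S_z): from |+x⟩, P(|-z⟩) = 1/2.
After stage 1 the state is |-z⟩; P(|+y⟩) = |⟨+y|-z⟩|² = 1/2.
After stage 2 the state is |+y⟩; P(|+z⟩) = |⟨+z|+y⟩|² = 1/2.
Joint probability = 1/2 × 1/2 × 1/2 = 0.1250.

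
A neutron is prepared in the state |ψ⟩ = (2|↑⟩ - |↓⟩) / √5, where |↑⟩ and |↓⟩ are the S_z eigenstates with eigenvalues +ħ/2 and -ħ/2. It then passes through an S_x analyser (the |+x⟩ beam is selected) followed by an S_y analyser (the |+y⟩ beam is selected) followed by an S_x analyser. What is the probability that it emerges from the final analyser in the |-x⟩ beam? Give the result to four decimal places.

First analyser (S_x): P(|+x⟩) = |⟨+x|ψ⟩|² = 1/10.
After stage 1 the state is |+x⟩; P(|+y⟩) = |⟨+y|+x⟩|² = 1/2.
After stage 2 the state is |+y⟩; P(|-x⟩) = |⟨-x|+y⟩|² = 1/2.
Joint probability = 1/10 × 1/2 × 1/2 = 0.0250.

0.0250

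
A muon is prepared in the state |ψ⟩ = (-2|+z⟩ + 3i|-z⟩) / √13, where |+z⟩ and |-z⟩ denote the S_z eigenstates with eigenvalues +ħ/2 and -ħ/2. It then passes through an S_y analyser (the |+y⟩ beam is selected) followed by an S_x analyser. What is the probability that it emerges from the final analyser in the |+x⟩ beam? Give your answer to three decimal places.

0.019

First analyser (S_y): P(|+y⟩) = |⟨+y|ψ⟩|² = 1/26.
After stage 1 the state is |+y⟩; P(|+x⟩) = |⟨+x|+y⟩|² = 1/2.
Joint probability = 1/26 × 1/2 = 0.019.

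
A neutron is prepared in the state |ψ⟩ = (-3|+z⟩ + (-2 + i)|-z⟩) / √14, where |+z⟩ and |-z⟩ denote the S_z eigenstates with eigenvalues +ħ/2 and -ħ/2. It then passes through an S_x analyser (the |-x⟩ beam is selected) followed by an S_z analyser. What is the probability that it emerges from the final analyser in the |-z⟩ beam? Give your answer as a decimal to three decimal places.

First analyser (S_x): P(|-x⟩) = |⟨-x|ψ⟩|² = 2/28.
After stage 1 the state is |-x⟩; P(|-z⟩) = |⟨-z|-x⟩|² = 1/2.
Joint probability = 2/28 × 1/2 = 0.036.

0.036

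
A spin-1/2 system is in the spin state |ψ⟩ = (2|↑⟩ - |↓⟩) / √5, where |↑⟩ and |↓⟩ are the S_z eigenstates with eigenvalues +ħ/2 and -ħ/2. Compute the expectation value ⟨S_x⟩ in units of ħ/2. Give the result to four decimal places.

-0.8000

⟨σ_x⟩ = 2 Re(a* b)/(|a|²+|b|²) with a = 2, b = -1.
a* b = -2, so ⟨σ_x⟩ = -4/5.
⟨S_x⟩ = (ħ/2)·⟨σ_x⟩.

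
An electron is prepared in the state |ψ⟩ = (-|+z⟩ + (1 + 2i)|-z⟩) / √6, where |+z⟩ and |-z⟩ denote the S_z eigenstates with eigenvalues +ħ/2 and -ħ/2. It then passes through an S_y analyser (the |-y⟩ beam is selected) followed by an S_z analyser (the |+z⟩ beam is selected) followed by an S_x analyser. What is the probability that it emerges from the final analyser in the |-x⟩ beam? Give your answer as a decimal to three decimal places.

0.208

First analyser (S_y): P(|-y⟩) = |⟨-y|ψ⟩|² = 10/12.
After stage 1 the state is |-y⟩; P(|+z⟩) = |⟨+z|-y⟩|² = 1/2.
After stage 2 the state is |+z⟩; P(|-x⟩) = |⟨-x|+z⟩|² = 1/2.
Joint probability = 10/12 × 1/2 × 1/2 = 0.208.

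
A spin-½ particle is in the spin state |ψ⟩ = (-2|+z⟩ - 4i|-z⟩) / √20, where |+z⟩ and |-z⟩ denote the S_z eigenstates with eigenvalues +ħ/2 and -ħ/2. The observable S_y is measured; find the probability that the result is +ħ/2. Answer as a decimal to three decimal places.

|+y⟩ = (|+z⟩ + i|-z⟩)/√2, so ⟨+y|ψ⟩ = (-6) / (√2·√20).
P = |-6|² / 40 = 36/40.

0.900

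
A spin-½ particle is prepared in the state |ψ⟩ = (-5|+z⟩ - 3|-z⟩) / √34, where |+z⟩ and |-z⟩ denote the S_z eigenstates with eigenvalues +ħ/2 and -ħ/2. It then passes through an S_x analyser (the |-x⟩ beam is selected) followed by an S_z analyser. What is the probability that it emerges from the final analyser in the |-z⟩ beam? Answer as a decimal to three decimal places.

0.029

First analyser (S_x): P(|-x⟩) = |⟨-x|ψ⟩|² = 4/68.
After stage 1 the state is |-x⟩; P(|-z⟩) = |⟨-z|-x⟩|² = 1/2.
Joint probability = 4/68 × 1/2 = 0.029.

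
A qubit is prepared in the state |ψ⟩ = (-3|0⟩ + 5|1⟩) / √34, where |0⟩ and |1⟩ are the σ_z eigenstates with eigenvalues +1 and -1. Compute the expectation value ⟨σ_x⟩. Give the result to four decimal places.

⟨σ_x⟩ = 2 Re(a* b)/(|a|²+|b|²) with a = -3, b = 5.
a* b = -15, so ⟨σ_x⟩ = -30/34.

-0.8824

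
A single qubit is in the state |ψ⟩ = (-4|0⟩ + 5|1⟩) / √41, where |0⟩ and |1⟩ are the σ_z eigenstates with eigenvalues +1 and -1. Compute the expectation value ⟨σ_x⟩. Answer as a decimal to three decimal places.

-0.976

⟨σ_x⟩ = 2 Re(a* b)/(|a|²+|b|²) with a = -4, b = 5.
a* b = -20, so ⟨σ_x⟩ = -40/41.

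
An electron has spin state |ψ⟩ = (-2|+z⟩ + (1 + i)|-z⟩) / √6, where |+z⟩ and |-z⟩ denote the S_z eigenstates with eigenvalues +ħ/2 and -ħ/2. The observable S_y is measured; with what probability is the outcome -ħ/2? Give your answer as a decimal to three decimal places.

0.833

|-y⟩ = (|+z⟩ - i|-z⟩)/√2, so ⟨-y|ψ⟩ = (-3 + i) / (√2·√6).
P = |-3 + i|² / 12 = 10/12.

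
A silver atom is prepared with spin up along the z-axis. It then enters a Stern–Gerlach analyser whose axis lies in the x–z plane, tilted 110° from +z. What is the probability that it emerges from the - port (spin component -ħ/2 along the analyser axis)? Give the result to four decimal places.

0.6710

For spin-½, the probability of finding spin-up along an axis at angle θ to the initial spin direction is cos²(θ/2); spin-down is sin²(θ/2).
θ = 110°, so P = sin²(55°) ≈ 0.6710.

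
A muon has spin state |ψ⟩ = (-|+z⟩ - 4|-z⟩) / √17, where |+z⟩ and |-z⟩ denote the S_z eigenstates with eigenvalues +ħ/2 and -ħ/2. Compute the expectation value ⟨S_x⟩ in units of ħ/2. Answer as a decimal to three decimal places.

0.471

⟨σ_x⟩ = 2 Re(a* b)/(|a|²+|b|²) with a = -1, b = -4.
a* b = 4, so ⟨σ_x⟩ = 8/17.
⟨S_x⟩ = (ħ/2)·⟨σ_x⟩.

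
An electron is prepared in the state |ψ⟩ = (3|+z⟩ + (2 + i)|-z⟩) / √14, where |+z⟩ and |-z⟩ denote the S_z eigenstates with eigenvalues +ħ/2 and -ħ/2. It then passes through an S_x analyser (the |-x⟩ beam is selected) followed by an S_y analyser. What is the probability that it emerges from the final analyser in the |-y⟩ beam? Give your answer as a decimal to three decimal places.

0.036

First analyser (S_x): P(|-x⟩) = |⟨-x|ψ⟩|² = 2/28.
After stage 1 the state is |-x⟩; P(|-y⟩) = |⟨-y|-x⟩|² = 1/2.
Joint probability = 2/28 × 1/2 = 0.036.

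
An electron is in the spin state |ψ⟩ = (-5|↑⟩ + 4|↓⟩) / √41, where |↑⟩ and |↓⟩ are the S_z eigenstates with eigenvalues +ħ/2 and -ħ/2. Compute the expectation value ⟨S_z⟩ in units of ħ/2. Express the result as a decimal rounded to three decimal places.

⟨σ_z⟩ = |a|² - |b|² divided by |a|²+|b|², with a, b the |↑⟩, |↓⟩ amplitudes.
= (25 - 16)/41 = 9/41.
⟨S_z⟩ = (ħ/2)·⟨σ_z⟩.

0.220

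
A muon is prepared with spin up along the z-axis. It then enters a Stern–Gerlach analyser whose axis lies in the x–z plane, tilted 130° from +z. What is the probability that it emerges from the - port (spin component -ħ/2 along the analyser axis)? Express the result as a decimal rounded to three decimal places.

For spin-½, the probability of finding spin-up along an axis at angle θ to the initial spin direction is cos²(θ/2); spin-down is sin²(θ/2).
θ = 130°, so P = sin²(65°) ≈ 0.821.

0.821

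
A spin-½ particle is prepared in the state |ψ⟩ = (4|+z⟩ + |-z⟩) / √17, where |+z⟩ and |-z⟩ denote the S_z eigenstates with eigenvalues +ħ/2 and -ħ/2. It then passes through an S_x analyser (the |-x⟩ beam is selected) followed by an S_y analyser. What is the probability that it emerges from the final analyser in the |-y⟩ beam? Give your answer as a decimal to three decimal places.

First analyser (S_x): P(|-x⟩) = |⟨-x|ψ⟩|² = 9/34.
After stage 1 the state is |-x⟩; P(|-y⟩) = |⟨-y|-x⟩|² = 1/2.
Joint probability = 9/34 × 1/2 = 0.132.

0.132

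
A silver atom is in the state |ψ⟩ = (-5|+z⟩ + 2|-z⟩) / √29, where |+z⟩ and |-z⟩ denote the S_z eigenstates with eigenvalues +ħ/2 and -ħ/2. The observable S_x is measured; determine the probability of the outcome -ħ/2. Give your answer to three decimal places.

|-x⟩ = (|+z⟩ - |-z⟩)/√2, so ⟨-x|ψ⟩ = (-7) / (√2·√29).
P = |-7|² / 58 = 49/58.

0.845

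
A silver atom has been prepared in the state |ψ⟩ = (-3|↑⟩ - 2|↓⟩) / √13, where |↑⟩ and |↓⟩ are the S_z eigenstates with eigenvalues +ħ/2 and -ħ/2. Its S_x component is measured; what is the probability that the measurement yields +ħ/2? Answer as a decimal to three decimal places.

|+x⟩ = (|↑⟩ + |↓⟩)/√2, so ⟨+x|ψ⟩ = (-5) / (√2·√13).
P = |-5|² / 26 = 25/26.

0.962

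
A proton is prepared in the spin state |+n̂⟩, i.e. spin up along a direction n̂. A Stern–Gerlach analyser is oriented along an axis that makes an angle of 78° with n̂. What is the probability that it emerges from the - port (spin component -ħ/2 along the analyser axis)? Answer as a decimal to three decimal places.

0.396

For spin-½, the probability of finding spin-up along an axis at angle θ to the initial spin direction is cos²(θ/2); spin-down is sin²(θ/2).
θ = 78°, so P = sin²(39°) ≈ 0.396.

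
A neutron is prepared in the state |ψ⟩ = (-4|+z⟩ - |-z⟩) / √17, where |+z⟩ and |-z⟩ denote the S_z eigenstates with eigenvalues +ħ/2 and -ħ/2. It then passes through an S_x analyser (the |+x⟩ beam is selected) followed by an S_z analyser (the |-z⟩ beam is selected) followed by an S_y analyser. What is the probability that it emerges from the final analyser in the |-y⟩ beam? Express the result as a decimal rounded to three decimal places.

First analyser (S_x): P(|+x⟩) = |⟨+x|ψ⟩|² = 25/34.
After stage 1 the state is |+x⟩; P(|-z⟩) = |⟨-z|+x⟩|² = 1/2.
After stage 2 the state is |-z⟩; P(|-y⟩) = |⟨-y|-z⟩|² = 1/2.
Joint probability = 25/34 × 1/2 × 1/2 = 0.184.

0.184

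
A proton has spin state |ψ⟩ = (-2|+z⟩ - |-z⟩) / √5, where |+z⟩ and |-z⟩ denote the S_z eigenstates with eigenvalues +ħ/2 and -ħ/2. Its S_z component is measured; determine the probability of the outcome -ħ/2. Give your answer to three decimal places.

0.200

The -ħ/2 outcome corresponds to |-z⟩. Its amplitude in |ψ⟩ is -1/√5.
P = |-1|² / 5 = 1/5.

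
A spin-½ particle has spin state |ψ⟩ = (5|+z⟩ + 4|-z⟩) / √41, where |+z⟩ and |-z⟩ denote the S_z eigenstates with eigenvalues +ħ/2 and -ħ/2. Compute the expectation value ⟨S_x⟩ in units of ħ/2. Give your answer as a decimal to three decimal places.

0.976

⟨σ_x⟩ = 2 Re(a* b)/(|a|²+|b|²) with a = 5, b = 4.
a* b = 20, so ⟨σ_x⟩ = 40/41.
⟨S_x⟩ = (ħ/2)·⟨σ_x⟩.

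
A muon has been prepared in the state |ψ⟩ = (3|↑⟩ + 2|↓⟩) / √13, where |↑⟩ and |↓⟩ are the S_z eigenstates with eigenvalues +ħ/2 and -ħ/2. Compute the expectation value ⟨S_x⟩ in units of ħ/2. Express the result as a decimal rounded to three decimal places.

0.923

⟨σ_x⟩ = 2 Re(a* b)/(|a|²+|b|²) with a = 3, b = 2.
a* b = 6, so ⟨σ_x⟩ = 12/13.
⟨S_x⟩ = (ħ/2)·⟨σ_x⟩.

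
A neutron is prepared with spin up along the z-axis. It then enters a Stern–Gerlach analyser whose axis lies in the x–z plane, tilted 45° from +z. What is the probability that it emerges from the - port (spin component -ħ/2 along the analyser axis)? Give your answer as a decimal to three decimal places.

For spin-½, the probability of finding spin-up along an axis at angle θ to the initial spin direction is cos²(θ/2); spin-down is sin²(θ/2).
θ = 45°, so P = sin²(22.5°) ≈ 0.146.

0.146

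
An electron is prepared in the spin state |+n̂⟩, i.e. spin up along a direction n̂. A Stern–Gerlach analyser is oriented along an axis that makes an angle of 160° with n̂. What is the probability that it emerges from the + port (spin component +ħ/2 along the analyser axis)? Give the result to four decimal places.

For spin-½, the probability of finding spin-up along an axis at angle θ to the initial spin direction is cos²(θ/2); spin-down is sin²(θ/2).
θ = 160°, so P = cos²(80°) ≈ 0.0302.

0.0302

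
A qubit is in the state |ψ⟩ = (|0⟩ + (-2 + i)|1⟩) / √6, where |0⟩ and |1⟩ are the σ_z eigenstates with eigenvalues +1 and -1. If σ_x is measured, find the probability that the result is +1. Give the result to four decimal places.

|+x⟩ = (|0⟩ + |1⟩)/√2, so ⟨+x|ψ⟩ = (-1 + i) / (√2·√6).
P = |-1 + i|² / 12 = 2/12.

0.1667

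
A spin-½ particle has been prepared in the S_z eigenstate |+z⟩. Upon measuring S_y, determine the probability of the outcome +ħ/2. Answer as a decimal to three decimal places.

In the S_z basis, |+z⟩ = |+z⟩ and |+y⟩ = (|+z⟩ + i|-z⟩)/√2.
|⟨+y|+z⟩|² = 1/2.

0.500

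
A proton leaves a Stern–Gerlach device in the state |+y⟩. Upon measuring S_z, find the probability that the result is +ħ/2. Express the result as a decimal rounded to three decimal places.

In the S_z basis, |+y⟩ = (|↑⟩ + i|↓⟩)/√2 and |+z⟩ = |↑⟩.
|⟨+z|+y⟩|² = 1/2.

0.500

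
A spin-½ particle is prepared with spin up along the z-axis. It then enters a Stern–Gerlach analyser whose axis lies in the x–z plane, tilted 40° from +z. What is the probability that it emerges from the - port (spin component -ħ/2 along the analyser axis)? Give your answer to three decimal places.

For spin-½, the probability of finding spin-up along an axis at angle θ to the initial spin direction is cos²(θ/2); spin-down is sin²(θ/2).
θ = 40°, so P = sin²(20°) ≈ 0.117.

0.117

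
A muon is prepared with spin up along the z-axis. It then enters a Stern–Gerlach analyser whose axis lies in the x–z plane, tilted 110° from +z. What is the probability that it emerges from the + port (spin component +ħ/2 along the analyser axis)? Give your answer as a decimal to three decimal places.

For spin-½, the probability of finding spin-up along an axis at angle θ to the initial spin direction is cos²(θ/2); spin-down is sin²(θ/2).
θ = 110°, so P = cos²(55°) ≈ 0.329.

0.329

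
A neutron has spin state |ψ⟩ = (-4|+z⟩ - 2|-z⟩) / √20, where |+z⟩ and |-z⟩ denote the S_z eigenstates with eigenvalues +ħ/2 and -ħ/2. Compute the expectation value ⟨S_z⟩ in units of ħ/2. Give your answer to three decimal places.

0.600

⟨σ_z⟩ = |a|² - |b|² divided by |a|²+|b|², with a, b the |+z⟩, |-z⟩ amplitudes.
= (16 - 4)/20 = 12/20.
⟨S_z⟩ = (ħ/2)·⟨σ_z⟩.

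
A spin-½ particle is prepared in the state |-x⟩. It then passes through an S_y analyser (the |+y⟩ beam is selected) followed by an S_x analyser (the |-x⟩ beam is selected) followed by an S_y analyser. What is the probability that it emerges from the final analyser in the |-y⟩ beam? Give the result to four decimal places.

First analyser (S_y): from |-x⟩, P(|+y⟩) = 1/2.
After stage 1 the state is |+y⟩; P(|-x⟩) = |⟨-x|+y⟩|² = 1/2.
After stage 2 the state is |-x⟩; P(|-y⟩) = |⟨-y|-x⟩|² = 1/2.
Joint probability = 1/2 × 1/2 × 1/2 = 0.1250.

0.1250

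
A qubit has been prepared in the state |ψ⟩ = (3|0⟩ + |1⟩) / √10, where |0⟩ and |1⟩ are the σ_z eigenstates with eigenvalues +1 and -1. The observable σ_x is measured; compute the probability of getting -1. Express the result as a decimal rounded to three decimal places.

0.200

|-x⟩ = (|0⟩ - |1⟩)/√2, so ⟨-x|ψ⟩ = (2) / (√2·√10).
P = |2|² / 20 = 4/20.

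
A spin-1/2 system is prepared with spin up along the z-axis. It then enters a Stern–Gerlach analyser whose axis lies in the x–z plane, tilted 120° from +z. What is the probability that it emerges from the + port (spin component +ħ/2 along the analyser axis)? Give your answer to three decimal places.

For spin-½, the probability of finding spin-up along an axis at angle θ to the initial spin direction is cos²(θ/2); spin-down is sin²(θ/2).
θ = 120°, so P = cos²(60°) ≈ 0.250.

0.250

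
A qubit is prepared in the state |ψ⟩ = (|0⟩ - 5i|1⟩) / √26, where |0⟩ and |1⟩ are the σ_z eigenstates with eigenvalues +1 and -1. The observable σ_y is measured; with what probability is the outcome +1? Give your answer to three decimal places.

|+y⟩ = (|0⟩ + i|1⟩)/√2, so ⟨+y|ψ⟩ = (-4) / (√2·√26).
P = |-4|² / 52 = 16/52.

0.308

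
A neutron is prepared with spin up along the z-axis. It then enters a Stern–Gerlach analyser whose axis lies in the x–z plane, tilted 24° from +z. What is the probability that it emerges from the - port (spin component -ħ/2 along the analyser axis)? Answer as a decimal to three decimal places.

For spin-½, the probability of finding spin-up along an axis at angle θ to the initial spin direction is cos²(θ/2); spin-down is sin²(θ/2).
θ = 24°, so P = sin²(12°) ≈ 0.043.

0.043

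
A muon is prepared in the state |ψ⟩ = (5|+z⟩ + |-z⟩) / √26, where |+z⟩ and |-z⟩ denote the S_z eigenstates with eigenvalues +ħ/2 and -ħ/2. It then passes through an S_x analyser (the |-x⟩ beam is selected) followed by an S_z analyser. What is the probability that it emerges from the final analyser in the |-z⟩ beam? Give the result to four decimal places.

0.1538

First analyser (S_x): P(|-x⟩) = |⟨-x|ψ⟩|² = 16/52.
After stage 1 the state is |-x⟩; P(|-z⟩) = |⟨-z|-x⟩|² = 1/2.
Joint probability = 16/52 × 1/2 = 0.1538.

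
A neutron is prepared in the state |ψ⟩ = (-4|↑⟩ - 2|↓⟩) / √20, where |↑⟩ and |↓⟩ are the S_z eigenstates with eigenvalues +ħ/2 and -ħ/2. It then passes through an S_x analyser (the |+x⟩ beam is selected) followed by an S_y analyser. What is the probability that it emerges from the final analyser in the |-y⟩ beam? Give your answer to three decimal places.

0.450

First analyser (S_x): P(|+x⟩) = |⟨+x|ψ⟩|² = 36/40.
After stage 1 the state is |+x⟩; P(|-y⟩) = |⟨-y|+x⟩|² = 1/2.
Joint probability = 36/40 × 1/2 = 0.450.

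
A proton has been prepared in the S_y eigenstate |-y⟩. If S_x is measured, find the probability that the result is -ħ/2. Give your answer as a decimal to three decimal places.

In the S_z basis, |-y⟩ = (|↑⟩ - i|↓⟩)/√2 and |-x⟩ = (|↑⟩ - |↓⟩)/√2.
|⟨-x|-y⟩|² = 1/2.

0.500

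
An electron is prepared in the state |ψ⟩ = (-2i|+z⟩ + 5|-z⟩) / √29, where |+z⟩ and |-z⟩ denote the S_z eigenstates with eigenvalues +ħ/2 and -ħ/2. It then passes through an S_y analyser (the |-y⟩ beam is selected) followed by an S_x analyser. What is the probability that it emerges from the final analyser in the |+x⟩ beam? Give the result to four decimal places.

First analyser (S_y): P(|-y⟩) = |⟨-y|ψ⟩|² = 9/58.
After stage 1 the state is |-y⟩; P(|+x⟩) = |⟨+x|-y⟩|² = 1/2.
Joint probability = 9/58 × 1/2 = 0.0776.

0.0776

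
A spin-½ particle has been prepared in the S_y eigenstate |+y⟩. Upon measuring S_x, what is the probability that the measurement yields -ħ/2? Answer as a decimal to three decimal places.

0.500

In the S_z basis, |+y⟩ = (|+z⟩ + i|-z⟩)/√2 and |-x⟩ = (|+z⟩ - |-z⟩)/√2.
|⟨-x|+y⟩|² = 1/2.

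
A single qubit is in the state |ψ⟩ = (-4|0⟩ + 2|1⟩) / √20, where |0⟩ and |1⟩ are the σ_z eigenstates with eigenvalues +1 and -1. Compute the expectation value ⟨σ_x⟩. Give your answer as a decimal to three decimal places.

⟨σ_x⟩ = 2 Re(a* b)/(|a|²+|b|²) with a = -4, b = 2.
a* b = -8, so ⟨σ_x⟩ = -16/20.

-0.800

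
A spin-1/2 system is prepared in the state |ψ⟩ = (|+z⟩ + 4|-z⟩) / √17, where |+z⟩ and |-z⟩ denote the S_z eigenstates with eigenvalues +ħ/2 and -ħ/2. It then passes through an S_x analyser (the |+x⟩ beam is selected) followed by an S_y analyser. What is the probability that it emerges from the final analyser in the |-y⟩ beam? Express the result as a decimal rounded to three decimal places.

0.368

First analyser (S_x): P(|+x⟩) = |⟨+x|ψ⟩|² = 25/34.
After stage 1 the state is |+x⟩; P(|-y⟩) = |⟨-y|+x⟩|² = 1/2.
Joint probability = 25/34 × 1/2 = 0.368.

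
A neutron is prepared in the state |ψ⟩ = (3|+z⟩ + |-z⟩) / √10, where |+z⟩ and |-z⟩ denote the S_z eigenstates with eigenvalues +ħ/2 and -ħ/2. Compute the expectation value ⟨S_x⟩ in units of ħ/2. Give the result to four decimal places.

⟨σ_x⟩ = 2 Re(a* b)/(|a|²+|b|²) with a = 3, b = 1.
a* b = 3, so ⟨σ_x⟩ = 6/10.
⟨S_x⟩ = (ħ/2)·⟨σ_x⟩.

0.6000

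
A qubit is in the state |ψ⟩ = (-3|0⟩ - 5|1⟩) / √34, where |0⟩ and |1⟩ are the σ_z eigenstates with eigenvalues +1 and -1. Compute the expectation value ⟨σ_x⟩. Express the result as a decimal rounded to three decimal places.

⟨σ_x⟩ = 2 Re(a* b)/(|a|²+|b|²) with a = -3, b = -5.
a* b = 15, so ⟨σ_x⟩ = 30/34.

0.882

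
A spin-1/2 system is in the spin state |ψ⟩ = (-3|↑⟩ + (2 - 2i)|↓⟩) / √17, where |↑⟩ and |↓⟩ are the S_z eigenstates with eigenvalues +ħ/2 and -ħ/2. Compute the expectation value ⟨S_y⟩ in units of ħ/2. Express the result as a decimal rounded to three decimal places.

⟨σ_y⟩ = 2 Im(a* b)/(|a|²+|b|²) with a = -3, b = (2 - 2i).
a* b = (-6 + 6i), so ⟨σ_y⟩ = 12/17.
⟨S_y⟩ = (ħ/2)·⟨σ_y⟩.

0.706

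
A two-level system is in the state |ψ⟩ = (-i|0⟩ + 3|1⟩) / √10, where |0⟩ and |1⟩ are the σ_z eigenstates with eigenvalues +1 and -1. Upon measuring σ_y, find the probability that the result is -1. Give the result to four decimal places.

|-y⟩ = (|0⟩ - i|1⟩)/√2, so ⟨-y|ψ⟩ = (2i) / (√2·√10).
P = |2i|² / 20 = 4/20.

0.2000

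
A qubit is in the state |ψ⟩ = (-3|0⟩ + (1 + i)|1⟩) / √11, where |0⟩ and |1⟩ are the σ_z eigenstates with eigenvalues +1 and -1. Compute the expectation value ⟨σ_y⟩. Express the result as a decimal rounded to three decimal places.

⟨σ_y⟩ = 2 Im(a* b)/(|a|²+|b|²) with a = -3, b = (1 + i).
a* b = (-3 - 3i), so ⟨σ_y⟩ = -6/11.

-0.545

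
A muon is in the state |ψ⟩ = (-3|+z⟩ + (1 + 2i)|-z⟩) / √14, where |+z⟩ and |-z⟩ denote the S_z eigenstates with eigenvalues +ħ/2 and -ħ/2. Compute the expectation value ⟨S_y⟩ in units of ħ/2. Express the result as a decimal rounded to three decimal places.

⟨σ_y⟩ = 2 Im(a* b)/(|a|²+|b|²) with a = -3, b = (1 + 2i).
a* b = (-3 - 6i), so ⟨σ_y⟩ = -12/14.
⟨S_y⟩ = (ħ/2)·⟨σ_y⟩.

-0.857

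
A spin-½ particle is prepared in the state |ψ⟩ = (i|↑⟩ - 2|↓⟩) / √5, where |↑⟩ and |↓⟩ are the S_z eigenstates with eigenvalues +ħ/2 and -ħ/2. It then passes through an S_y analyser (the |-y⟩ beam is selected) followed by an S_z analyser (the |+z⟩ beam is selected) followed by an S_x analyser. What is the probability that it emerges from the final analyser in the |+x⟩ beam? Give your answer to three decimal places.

First analyser (S_y): P(|-y⟩) = |⟨-y|ψ⟩|² = 1/10.
After stage 1 the state is |-y⟩; P(|+z⟩) = |⟨+z|-y⟩|² = 1/2.
After stage 2 the state is |+z⟩; P(|+x⟩) = |⟨+x|+z⟩|² = 1/2.
Joint probability = 1/10 × 1/2 × 1/2 = 0.025.

0.025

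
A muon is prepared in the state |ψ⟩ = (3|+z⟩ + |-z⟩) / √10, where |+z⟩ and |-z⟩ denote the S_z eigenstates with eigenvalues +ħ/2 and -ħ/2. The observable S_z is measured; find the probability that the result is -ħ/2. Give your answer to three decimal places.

The -ħ/2 outcome corresponds to |-z⟩. Its amplitude in |ψ⟩ is 1/√10.
P = |1|² / 10 = 1/10.

0.100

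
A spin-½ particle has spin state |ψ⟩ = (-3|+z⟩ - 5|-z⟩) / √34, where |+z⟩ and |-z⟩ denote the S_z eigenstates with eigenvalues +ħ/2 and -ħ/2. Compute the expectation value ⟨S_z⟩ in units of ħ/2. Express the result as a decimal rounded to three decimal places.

-0.471

⟨σ_z⟩ = |a|² - |b|² divided by |a|²+|b|², with a, b the |+z⟩, |-z⟩ amplitudes.
= (9 - 25)/34 = -16/34.
⟨S_z⟩ = (ħ/2)·⟨σ_z⟩.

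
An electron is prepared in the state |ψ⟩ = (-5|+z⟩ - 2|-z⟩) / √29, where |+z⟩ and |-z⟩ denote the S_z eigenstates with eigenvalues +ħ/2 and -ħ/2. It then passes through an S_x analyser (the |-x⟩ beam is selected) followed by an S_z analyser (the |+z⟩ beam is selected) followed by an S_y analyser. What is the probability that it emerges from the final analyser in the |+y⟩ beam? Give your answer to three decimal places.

First analyser (S_x): P(|-x⟩) = |⟨-x|ψ⟩|² = 9/58.
After stage 1 the state is |-x⟩; P(|+z⟩) = |⟨+z|-x⟩|² = 1/2.
After stage 2 the state is |+z⟩; P(|+y⟩) = |⟨+y|+z⟩|² = 1/2.
Joint probability = 9/58 × 1/2 × 1/2 = 0.039.

0.039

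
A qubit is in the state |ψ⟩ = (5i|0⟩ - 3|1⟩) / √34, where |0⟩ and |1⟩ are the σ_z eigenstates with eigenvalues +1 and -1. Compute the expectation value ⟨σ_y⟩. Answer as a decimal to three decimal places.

0.882

⟨σ_y⟩ = 2 Im(a* b)/(|a|²+|b|²) with a = 5i, b = -3.
a* b = 15i, so ⟨σ_y⟩ = 30/34.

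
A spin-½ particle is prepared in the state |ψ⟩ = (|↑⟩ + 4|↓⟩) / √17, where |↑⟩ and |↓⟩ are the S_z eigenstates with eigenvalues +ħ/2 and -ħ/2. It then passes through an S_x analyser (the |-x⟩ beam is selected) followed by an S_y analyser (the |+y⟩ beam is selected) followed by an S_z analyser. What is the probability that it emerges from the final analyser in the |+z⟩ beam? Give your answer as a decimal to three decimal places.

0.066

First analyser (S_x): P(|-x⟩) = |⟨-x|ψ⟩|² = 9/34.
After stage 1 the state is |-x⟩; P(|+y⟩) = |⟨+y|-x⟩|² = 1/2.
After stage 2 the state is |+y⟩; P(|+z⟩) = |⟨+z|+y⟩|² = 1/2.
Joint probability = 9/34 × 1/2 × 1/2 = 0.066.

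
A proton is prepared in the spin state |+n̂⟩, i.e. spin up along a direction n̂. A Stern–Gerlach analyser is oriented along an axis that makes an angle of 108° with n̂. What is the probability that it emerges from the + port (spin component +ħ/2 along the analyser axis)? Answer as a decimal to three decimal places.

For spin-½, the probability of finding spin-up along an axis at angle θ to the initial spin direction is cos²(θ/2); spin-down is sin²(θ/2).
θ = 108°, so P = cos²(54°) ≈ 0.345.

0.345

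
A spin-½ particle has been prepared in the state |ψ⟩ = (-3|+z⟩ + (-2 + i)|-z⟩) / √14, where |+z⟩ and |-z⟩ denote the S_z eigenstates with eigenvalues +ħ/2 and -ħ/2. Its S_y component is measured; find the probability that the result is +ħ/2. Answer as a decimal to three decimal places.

|+y⟩ = (|+z⟩ + i|-z⟩)/√2, so ⟨+y|ψ⟩ = (-2 + 2i) / (√2·√14).
P = |-2 + 2i|² / 28 = 8/28.

0.286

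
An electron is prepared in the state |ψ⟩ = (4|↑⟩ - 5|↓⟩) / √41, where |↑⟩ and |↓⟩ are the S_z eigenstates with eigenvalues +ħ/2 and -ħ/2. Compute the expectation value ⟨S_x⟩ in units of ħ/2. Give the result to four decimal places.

⟨σ_x⟩ = 2 Re(a* b)/(|a|²+|b|²) with a = 4, b = -5.
a* b = -20, so ⟨σ_x⟩ = -40/41.
⟨S_x⟩ = (ħ/2)·⟨σ_x⟩.

-0.9756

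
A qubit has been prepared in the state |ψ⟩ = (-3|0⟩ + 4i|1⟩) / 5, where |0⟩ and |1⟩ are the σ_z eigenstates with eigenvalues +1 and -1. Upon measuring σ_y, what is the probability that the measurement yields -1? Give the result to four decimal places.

|-y⟩ = (|0⟩ - i|1⟩)/√2, so ⟨-y|ψ⟩ = (-7) / (√2·5).
P = |-7|² / 50 = 49/50.

0.9800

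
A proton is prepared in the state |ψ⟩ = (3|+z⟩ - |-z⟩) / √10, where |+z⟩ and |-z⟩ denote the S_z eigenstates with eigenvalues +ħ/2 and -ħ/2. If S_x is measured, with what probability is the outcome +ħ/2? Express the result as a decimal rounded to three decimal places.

0.200

|+x⟩ = (|+z⟩ + |-z⟩)/√2, so ⟨+x|ψ⟩ = (2) / (√2·√10).
P = |2|² / 20 = 4/20.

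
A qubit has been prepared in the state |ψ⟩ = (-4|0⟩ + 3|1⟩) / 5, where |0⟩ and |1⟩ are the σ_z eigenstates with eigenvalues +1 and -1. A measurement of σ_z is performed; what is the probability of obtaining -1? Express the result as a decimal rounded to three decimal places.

The -1 outcome corresponds to |1⟩. Its amplitude in |ψ⟩ is 3/5.
P = |3|² / 25 = 9/25.

0.360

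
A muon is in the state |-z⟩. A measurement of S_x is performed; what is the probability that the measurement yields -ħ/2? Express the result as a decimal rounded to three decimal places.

0.500

In the S_z basis, |-z⟩ = |-z⟩ and |-x⟩ = (|+z⟩ - |-z⟩)/√2.
|⟨-x|-z⟩|² = 1/2.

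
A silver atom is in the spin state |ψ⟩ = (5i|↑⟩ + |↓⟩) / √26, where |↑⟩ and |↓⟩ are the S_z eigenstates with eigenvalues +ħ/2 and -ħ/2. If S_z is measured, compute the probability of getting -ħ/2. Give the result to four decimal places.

0.0385

The -ħ/2 outcome corresponds to |↓⟩. Its amplitude in |ψ⟩ is 1/√26.
P = |1|² / 26 = 1/26.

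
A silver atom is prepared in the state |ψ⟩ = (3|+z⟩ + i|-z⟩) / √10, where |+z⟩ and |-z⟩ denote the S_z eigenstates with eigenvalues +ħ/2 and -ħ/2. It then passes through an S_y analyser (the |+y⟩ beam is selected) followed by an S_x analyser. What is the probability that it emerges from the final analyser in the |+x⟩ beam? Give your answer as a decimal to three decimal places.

First analyser (S_y): P(|+y⟩) = |⟨+y|ψ⟩|² = 16/20.
After stage 1 the state is |+y⟩; P(|+x⟩) = |⟨+x|+y⟩|² = 1/2.
Joint probability = 16/20 × 1/2 = 0.400.

0.400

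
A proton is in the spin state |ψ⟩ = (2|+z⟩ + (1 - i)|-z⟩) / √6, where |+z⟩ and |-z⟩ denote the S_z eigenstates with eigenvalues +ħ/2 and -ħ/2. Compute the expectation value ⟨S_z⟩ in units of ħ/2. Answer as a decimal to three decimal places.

⟨σ_z⟩ = |a|² - |b|² divided by |a|²+|b|², with a, b the |+z⟩, |-z⟩ amplitudes.
= (4 - 2)/6 = 2/6.
⟨S_z⟩ = (ħ/2)·⟨σ_z⟩.

0.333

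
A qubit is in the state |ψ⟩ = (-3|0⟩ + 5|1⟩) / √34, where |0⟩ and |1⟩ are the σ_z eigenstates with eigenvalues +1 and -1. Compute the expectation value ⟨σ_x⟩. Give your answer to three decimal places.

-0.882

⟨σ_x⟩ = 2 Re(a* b)/(|a|²+|b|²) with a = -3, b = 5.
a* b = -15, so ⟨σ_x⟩ = -30/34.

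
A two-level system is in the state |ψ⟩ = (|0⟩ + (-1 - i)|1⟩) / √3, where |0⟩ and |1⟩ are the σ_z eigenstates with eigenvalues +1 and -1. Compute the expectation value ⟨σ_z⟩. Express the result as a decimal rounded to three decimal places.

-0.333

⟨σ_z⟩ = |a|² - |b|² divided by |a|²+|b|², with a, b the |0⟩, |1⟩ amplitudes.
= (1 - 2)/3 = -1/3.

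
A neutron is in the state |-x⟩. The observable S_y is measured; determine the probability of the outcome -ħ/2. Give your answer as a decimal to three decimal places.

0.500

In the S_z basis, |-x⟩ = (|↑⟩ - |↓⟩)/√2 and |-y⟩ = (|↑⟩ - i|↓⟩)/√2.
|⟨-y|-x⟩|² = 1/2.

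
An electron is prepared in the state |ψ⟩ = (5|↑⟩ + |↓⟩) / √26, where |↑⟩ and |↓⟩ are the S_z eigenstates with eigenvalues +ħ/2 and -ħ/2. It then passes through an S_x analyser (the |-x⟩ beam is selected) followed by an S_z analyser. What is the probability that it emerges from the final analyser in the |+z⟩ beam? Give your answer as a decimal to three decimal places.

First analyser (S_x): P(|-x⟩) = |⟨-x|ψ⟩|² = 16/52.
After stage 1 the state is |-x⟩; P(|+z⟩) = |⟨+z|-x⟩|² = 1/2.
Joint probability = 16/52 × 1/2 = 0.154.

0.154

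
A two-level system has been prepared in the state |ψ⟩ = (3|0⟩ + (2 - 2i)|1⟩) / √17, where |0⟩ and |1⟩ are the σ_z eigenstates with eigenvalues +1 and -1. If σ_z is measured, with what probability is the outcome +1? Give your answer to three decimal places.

0.529

The +1 outcome corresponds to |0⟩. Its amplitude in |ψ⟩ is 3/√17.
P = |3|² / 17 = 9/17.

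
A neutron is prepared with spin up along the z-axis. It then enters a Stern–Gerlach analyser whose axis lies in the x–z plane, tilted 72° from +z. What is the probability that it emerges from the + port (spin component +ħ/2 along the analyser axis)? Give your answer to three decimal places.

For spin-½, the probability of finding spin-up along an axis at angle θ to the initial spin direction is cos²(θ/2); spin-down is sin²(θ/2).
θ = 72°, so P = cos²(36°) ≈ 0.655.

0.655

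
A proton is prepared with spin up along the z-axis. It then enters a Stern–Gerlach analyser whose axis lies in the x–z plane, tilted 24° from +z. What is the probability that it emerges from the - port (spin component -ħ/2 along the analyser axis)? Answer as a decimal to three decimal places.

0.043

For spin-½, the probability of finding spin-up along an axis at angle θ to the initial spin direction is cos²(θ/2); spin-down is sin²(θ/2).
θ = 24°, so P = sin²(12°) ≈ 0.043.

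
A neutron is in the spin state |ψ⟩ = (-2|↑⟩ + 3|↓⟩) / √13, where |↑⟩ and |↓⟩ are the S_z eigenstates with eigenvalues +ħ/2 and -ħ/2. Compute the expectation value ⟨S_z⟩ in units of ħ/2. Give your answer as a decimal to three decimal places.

⟨σ_z⟩ = |a|² - |b|² divided by |a|²+|b|², with a, b the |↑⟩, |↓⟩ amplitudes.
= (4 - 9)/13 = -5/13.
⟨S_z⟩ = (ħ/2)·⟨σ_z⟩.

-0.385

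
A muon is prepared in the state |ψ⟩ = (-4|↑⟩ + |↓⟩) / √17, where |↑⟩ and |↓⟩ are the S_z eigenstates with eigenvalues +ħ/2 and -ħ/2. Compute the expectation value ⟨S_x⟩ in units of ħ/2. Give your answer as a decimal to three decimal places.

-0.471

⟨σ_x⟩ = 2 Re(a* b)/(|a|²+|b|²) with a = -4, b = 1.
a* b = -4, so ⟨σ_x⟩ = -8/17.
⟨S_x⟩ = (ħ/2)·⟨σ_x⟩.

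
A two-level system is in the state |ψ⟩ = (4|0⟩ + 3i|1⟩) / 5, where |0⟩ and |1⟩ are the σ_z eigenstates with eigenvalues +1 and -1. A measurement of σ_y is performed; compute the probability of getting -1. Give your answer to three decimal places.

|-y⟩ = (|0⟩ - i|1⟩)/√2, so ⟨-y|ψ⟩ = (1) / (√2·5).
P = |1|² / 50 = 1/50.

0.020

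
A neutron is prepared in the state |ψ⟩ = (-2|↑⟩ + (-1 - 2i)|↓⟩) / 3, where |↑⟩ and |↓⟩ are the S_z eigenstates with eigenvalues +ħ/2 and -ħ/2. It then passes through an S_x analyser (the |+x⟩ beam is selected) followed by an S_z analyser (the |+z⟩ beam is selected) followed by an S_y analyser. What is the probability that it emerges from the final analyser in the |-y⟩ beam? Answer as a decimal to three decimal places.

First analyser (S_x): P(|+x⟩) = |⟨+x|ψ⟩|² = 13/18.
After stage 1 the state is |+x⟩; P(|+z⟩) = |⟨+z|+x⟩|² = 1/2.
After stage 2 the state is |+z⟩; P(|-y⟩) = |⟨-y|+z⟩|² = 1/2.
Joint probability = 13/18 × 1/2 × 1/2 = 0.181.

0.181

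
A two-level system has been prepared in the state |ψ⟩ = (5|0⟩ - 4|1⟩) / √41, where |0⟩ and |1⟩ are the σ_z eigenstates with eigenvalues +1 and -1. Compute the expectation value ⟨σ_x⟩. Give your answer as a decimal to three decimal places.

⟨σ_x⟩ = 2 Re(a* b)/(|a|²+|b|²) with a = 5, b = -4.
a* b = -20, so ⟨σ_x⟩ = -40/41.

-0.976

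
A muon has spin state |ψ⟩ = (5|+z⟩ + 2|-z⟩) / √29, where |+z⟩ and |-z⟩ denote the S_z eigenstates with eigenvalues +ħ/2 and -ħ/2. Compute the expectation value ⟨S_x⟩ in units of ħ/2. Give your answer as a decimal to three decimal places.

⟨σ_x⟩ = 2 Re(a* b)/(|a|²+|b|²) with a = 5, b = 2.
a* b = 10, so ⟨σ_x⟩ = 20/29.
⟨S_x⟩ = (ħ/2)·⟨σ_x⟩.

0.690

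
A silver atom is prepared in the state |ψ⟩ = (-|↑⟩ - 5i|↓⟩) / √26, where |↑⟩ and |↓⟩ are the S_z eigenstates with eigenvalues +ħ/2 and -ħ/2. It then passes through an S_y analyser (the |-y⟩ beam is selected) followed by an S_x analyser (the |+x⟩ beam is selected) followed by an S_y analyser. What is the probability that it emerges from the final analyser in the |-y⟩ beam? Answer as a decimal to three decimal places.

First analyser (S_y): P(|-y⟩) = |⟨-y|ψ⟩|² = 16/52.
After stage 1 the state is |-y⟩; P(|+x⟩) = |⟨+x|-y⟩|² = 1/2.
After stage 2 the state is |+x⟩; P(|-y⟩) = |⟨-y|+x⟩|² = 1/2.
Joint probability = 16/52 × 1/2 × 1/2 = 0.077.

0.077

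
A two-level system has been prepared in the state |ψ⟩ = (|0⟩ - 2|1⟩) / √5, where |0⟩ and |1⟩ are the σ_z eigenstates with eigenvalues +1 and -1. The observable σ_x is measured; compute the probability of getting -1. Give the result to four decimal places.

|-x⟩ = (|0⟩ - |1⟩)/√2, so ⟨-x|ψ⟩ = (3) / (√2·√5).
P = |3|² / 10 = 9/10.

0.9000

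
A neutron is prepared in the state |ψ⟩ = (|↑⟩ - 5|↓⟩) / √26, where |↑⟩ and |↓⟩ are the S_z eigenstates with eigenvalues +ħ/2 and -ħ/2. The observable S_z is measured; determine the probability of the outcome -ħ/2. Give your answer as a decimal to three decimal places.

0.962

The -ħ/2 outcome corresponds to |↓⟩. Its amplitude in |ψ⟩ is -5/√26.
P = |-5|² / 26 = 25/26.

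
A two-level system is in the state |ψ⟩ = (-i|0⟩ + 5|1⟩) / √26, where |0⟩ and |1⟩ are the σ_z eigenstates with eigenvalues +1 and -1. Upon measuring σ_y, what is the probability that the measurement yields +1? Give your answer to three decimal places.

0.692

|+y⟩ = (|0⟩ + i|1⟩)/√2, so ⟨+y|ψ⟩ = (-6i) / (√2·√26).
P = |-6i|² / 52 = 36/52.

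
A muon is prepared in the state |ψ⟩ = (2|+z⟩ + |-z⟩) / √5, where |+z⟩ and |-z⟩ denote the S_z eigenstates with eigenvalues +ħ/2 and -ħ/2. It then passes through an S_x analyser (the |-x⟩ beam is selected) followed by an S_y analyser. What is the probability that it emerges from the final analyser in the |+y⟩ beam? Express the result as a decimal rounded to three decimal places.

First analyser (S_x): P(|-x⟩) = |⟨-x|ψ⟩|² = 1/10.
After stage 1 the state is |-x⟩; P(|+y⟩) = |⟨+y|-x⟩|² = 1/2.
Joint probability = 1/10 × 1/2 = 0.050.

0.050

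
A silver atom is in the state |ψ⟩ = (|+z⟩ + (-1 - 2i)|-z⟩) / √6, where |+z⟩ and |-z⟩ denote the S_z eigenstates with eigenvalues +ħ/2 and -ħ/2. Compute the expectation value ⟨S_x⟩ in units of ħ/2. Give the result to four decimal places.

⟨σ_x⟩ = 2 Re(a* b)/(|a|²+|b|²) with a = 1, b = (-1 - 2i).
a* b = (-1 - 2i), so ⟨σ_x⟩ = -2/6.
⟨S_x⟩ = (ħ/2)·⟨σ_x⟩.

-0.3333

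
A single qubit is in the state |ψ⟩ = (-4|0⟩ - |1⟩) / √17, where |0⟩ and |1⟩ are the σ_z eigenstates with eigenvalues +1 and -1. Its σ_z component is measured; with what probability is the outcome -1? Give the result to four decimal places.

0.0588

The -1 outcome corresponds to |1⟩. Its amplitude in |ψ⟩ is -1/√17.
P = |-1|² / 17 = 1/17.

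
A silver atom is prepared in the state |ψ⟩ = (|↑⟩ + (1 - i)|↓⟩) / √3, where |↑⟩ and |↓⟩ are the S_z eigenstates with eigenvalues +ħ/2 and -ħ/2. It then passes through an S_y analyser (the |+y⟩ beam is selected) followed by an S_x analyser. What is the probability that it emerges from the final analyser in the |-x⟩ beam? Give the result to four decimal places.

First analyser (S_y): P(|+y⟩) = |⟨+y|ψ⟩|² = 1/6.
After stage 1 the state is |+y⟩; P(|-x⟩) = |⟨-x|+y⟩|² = 1/2.
Joint probability = 1/6 × 1/2 = 0.0833.

0.0833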